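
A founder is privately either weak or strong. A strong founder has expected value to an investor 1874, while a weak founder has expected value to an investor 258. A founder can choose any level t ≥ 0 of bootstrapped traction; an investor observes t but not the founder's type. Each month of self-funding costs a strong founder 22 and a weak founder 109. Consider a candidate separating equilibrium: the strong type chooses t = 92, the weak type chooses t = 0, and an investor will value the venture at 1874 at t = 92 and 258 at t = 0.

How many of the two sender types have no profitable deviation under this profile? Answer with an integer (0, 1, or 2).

Weak type: stay at 0 → 258; mimic → 1874 − 109 × 92 = -8154. IC holds (258 ≥ -8154).
Strong type: signal → 1874 − 22 × 92 = -150; deviate to 0 → 258. IC fails (-150 < 258).
1 of 2 constraints hold, so this profile is not an equilibrium.

1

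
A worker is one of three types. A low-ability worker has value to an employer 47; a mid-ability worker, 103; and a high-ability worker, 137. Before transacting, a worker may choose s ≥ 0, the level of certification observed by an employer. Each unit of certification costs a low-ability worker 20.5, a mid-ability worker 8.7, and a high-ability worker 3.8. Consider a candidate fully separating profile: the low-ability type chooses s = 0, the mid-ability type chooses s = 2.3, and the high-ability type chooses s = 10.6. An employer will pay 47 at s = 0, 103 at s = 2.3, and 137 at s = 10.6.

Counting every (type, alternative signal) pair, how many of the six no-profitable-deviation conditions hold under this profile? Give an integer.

High-ability (own payoff 137 − 3.8×10.6 = 96.72): to s=0 gives 47 → no gain ✓; to s=2.3 gives 103 − 3.8×2.3 = 94.26 → no gain ✓.
Mid-ability (own payoff 103 − 8.7×2.3 = 82.99): to s=0 gives 47 → no gain ✓; to s=10.6 gives 137 − 8.7×10.6 = 44.78 → no gain ✓.
Low-ability (own payoff 47): to s=2.3 gives 103 − 20.5×2.3 = 55.85 → profitable ✗; to s=10.6 gives 137 − 20.5×10.6 = -80.3 → no gain ✓.
5 of the 6 constraints hold; not an equilibrium.

5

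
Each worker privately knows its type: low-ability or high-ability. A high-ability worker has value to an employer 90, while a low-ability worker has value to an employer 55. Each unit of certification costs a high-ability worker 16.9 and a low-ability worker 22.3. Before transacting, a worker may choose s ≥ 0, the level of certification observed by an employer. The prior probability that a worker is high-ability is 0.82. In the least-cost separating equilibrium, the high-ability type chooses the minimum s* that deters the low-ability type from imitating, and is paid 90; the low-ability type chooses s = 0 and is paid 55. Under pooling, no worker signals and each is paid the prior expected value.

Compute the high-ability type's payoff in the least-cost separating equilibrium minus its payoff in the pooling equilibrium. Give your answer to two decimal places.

-20.22

Least-cost separating signal: s* solves 55 = 90 − 22.3·s*, so s* = (90 − 55)/22.3 ≈ 1.5695.
High-ability type's separating payoff: 90 − 16.9 × s* = 90 − 16.9 × (90 − 55)/22.3 = 90 − 591.5/22.3 ≈ 63.4753.
Pooling payoff: 0.82 × 90 + 0.18 × 55 = 83.7.
Difference: 63.4753 − 83.7 = -20.2247, i.e. -20.22 to two decimal places.
The high-ability type would prefer the pooling outcome.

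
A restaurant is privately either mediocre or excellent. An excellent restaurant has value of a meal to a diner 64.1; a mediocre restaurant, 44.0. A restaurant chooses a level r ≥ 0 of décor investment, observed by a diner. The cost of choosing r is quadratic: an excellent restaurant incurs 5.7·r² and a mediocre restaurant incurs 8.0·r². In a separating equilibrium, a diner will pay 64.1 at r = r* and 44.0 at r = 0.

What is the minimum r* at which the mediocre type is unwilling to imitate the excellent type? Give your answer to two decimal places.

1.59

The mediocre type at r = 0 receives 44.0; imitating at r* yields 64.1 − 8.0·r*².
Indifference: 44.0 = 64.1 − 8.0·r*², so r*² = (64.1 − 44.0) / 8.0 = 2.5125.
r* = √2.5125 ≈ 1.59.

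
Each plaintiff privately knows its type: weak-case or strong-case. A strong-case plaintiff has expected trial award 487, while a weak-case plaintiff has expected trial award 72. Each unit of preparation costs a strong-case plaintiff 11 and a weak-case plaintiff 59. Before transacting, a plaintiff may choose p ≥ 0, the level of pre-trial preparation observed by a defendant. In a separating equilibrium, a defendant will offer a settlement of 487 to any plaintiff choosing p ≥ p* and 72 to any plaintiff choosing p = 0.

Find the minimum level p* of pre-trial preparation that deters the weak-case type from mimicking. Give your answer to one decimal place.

7.0

A weak-case plaintiff choosing p = 0 receives 72.
Imitating at p* instead would pay 487 at cost 59·p*, netting 487 − 59·p*.
Indifference: 72 = 487 − 59·p*, so p* = (487 − 72) / 59 ≈ 7.0.
This is the weak-case type's binding incentive-compatibility constraint; any p ≥ 7.0 sustains separation on that side.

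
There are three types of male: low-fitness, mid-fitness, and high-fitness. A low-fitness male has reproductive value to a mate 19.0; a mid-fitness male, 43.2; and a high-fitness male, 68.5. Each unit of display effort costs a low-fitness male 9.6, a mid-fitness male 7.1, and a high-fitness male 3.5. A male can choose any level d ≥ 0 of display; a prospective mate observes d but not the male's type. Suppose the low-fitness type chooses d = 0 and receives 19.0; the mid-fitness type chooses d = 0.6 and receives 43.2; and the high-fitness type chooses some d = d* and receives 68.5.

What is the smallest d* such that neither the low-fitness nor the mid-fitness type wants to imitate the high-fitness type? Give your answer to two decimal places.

Low-fitness type (on-path payoff 19.0) won't mimic when 19.0 ≥ 68.5 − 9.6·d*, i.e. d* ≥ 5.16.
Mid-fitness type (on-path payoff 43.2 − 7.1×0.6 = 38.94) won't mimic when 38.94 ≥ 68.5 − 7.1·d*, i.e. d* ≥ 4.16.
Both must hold, so d* = max(5.16, 4.16) = 5.16. The low-fitness type's constraint binds.

5.16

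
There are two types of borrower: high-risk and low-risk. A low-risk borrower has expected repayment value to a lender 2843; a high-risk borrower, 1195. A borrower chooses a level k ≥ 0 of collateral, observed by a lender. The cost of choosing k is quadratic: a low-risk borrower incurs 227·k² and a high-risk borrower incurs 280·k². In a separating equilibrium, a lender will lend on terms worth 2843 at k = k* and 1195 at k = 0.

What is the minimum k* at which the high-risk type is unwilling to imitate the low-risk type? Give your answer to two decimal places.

The high-risk type at k = 0 receives 1195; imitating at k* yields 2843 − 280·k*².
Indifference: 1195 = 2843 − 280·k*², so k*² = (2843 − 1195) / 280 ≈ 5.8857.
k* = √5.8857 ≈ 2.43.

2.43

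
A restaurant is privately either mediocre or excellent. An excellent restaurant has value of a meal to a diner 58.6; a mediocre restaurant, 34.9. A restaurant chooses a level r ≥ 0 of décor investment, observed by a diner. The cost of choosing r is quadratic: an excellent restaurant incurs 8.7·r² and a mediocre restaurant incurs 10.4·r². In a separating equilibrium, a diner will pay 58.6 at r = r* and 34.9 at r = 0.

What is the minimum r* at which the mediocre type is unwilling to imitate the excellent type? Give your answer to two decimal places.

The mediocre type at r = 0 receives 34.9; imitating at r* yields 58.6 − 10.4·r*².
Indifference: 34.9 = 58.6 − 10.4·r*², so r*² = (58.6 − 34.9) / 10.4 ≈ 2.2788.
r* = √2.2788 ≈ 1.51.

1.51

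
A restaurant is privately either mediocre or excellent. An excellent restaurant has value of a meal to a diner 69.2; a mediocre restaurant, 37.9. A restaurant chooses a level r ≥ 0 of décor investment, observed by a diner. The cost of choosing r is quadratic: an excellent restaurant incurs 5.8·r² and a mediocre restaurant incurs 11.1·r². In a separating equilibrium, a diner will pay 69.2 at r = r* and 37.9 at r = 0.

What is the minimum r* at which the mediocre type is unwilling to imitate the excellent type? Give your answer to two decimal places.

1.68

The mediocre type at r = 0 receives 37.9; imitating at r* yields 69.2 − 11.1·r*².
Indifference: 37.9 = 69.2 − 11.1·r*², so r*² = (69.2 − 37.9) / 11.1 ≈ 2.8198.
r* = √2.8198 ≈ 1.68.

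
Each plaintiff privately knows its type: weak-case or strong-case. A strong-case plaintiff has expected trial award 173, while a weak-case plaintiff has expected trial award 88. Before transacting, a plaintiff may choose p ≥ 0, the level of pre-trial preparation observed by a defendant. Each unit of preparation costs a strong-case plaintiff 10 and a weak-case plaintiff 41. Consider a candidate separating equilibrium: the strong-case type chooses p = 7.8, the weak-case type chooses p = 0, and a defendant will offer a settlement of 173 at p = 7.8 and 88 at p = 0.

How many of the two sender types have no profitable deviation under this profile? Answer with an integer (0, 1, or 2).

2

Weak-case type: stay at 0 → 88; mimic → 173 − 41 × 7.8 = -146.8. IC holds (88 ≥ -146.8).
Strong-case type: signal → 173 − 10 × 7.8 = 95; deviate to 0 → 88. IC holds (95 ≥ 88).
2 of 2 constraints hold, so this is a separating equilibrium.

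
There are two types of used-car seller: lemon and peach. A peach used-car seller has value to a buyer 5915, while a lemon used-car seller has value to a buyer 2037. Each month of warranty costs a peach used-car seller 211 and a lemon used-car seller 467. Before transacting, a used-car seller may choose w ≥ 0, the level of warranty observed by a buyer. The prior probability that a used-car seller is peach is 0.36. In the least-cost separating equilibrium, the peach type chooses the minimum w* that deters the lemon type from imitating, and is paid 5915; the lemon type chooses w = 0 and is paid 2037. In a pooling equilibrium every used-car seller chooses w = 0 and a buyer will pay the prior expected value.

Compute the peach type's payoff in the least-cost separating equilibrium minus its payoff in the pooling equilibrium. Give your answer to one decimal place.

Least-cost separating signal: w* solves 2037 = 5915 − 467·w*, so w* = (5915 − 2037)/467 ≈ 8.3041.
Peach type's separating payoff: 5915 − 211 × w* = 5915 − 211 × (5915 − 2037)/467 = 5915 − 818258/467 ≈ 4162.842.
Pooling payoff: 0.36 × 5915 + 0.64 × 2037 = 3433.08.
Difference: 4162.842 − 3433.08 = 729.762, i.e. 729.8 to one decimal place.
The peach type prefers to separate.

729.8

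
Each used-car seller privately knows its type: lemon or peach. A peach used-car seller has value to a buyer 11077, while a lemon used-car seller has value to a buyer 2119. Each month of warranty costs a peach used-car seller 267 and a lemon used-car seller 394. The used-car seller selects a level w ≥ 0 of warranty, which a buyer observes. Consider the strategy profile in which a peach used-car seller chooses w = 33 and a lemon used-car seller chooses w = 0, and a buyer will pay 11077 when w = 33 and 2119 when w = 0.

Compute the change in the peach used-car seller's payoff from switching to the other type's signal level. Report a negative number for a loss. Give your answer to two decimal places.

Playing w = 33 the peach used-car seller receives 11077 − 267 × 33 = 2266.
Deviating to w = 0 yields 2119 instead.
Gain from deviating: 2119 − 2266 = -147.00.
The gain is negative, so the peach type's incentive-compatibility constraint is satisfied.

-147.00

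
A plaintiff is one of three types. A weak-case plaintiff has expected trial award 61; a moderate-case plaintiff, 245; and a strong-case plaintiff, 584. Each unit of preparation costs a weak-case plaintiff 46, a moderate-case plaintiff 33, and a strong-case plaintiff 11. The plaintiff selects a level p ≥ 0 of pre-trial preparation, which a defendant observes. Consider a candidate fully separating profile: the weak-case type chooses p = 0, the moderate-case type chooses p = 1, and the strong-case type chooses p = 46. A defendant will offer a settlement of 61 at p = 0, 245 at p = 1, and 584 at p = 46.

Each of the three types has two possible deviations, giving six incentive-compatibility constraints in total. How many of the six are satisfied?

Moderate-case (own payoff 245 − 33×1 = 212): to p=0 gives 61 → no gain ✓; to p=46 gives 584 − 33×46 = -934 → no gain ✓.
Weak-case (own payoff 61): to p=1 gives 245 − 46×1 = 199 → profitable ✗; to p=46 gives 584 − 46×46 = -1532 → no gain ✓.
Strong-case (own payoff 584 − 11×46 = 78): to p=0 gives 61 → no gain ✓; to p=1 gives 245 − 11×1 = 234 → profitable ✗.
4 of the 6 constraints hold; not an equilibrium.

4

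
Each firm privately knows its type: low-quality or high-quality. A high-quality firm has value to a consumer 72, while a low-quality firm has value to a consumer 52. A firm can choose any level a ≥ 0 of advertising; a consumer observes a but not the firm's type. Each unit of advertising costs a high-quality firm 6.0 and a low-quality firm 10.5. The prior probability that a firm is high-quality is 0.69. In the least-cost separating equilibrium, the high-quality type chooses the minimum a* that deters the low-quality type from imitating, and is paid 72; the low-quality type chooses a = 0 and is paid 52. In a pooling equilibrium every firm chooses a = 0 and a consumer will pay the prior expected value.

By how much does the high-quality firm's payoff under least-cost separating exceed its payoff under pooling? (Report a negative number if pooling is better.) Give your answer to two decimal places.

-5.23

Least-cost separating signal: a* solves 52 = 72 − 10.5·a*, so a* = (72 − 52)/10.5 ≈ 1.9048.
High-quality type's separating payoff: 72 − 6.0 × a* = 72 − 6.0 × (72 − 52)/10.5 = 72 − 120/10.5 ≈ 60.5714.
Pooling payoff: 0.69 × 72 + 0.31 × 52 = 65.8.
Difference: 60.5714 − 65.8 = -5.2286, i.e. -5.23 to two decimal places.
The high-quality type would prefer the pooling outcome.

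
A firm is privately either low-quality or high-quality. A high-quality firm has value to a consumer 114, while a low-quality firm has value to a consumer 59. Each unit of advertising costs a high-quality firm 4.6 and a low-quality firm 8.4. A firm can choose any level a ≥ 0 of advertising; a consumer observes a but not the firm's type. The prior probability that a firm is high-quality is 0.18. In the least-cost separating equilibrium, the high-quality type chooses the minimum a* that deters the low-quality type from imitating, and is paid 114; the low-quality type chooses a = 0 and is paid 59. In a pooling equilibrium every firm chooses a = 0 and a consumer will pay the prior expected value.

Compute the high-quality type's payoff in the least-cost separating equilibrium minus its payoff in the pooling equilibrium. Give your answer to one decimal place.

Least-cost separating signal: a* solves 59 = 114 − 8.4·a*, so a* = (114 − 59)/8.4 ≈ 6.5476.
High-quality type's separating payoff: 114 − 4.6 × a* = 114 − 4.6 × (114 − 59)/8.4 = 114 − 253/8.4 ≈ 83.881.
Pooling payoff: 0.18 × 114 + 0.82 × 59 = 68.9.
Difference: 83.881 − 68.9 = 14.981, i.e. 15.0 to one decimal place.
The high-quality type prefers to separate.

15.0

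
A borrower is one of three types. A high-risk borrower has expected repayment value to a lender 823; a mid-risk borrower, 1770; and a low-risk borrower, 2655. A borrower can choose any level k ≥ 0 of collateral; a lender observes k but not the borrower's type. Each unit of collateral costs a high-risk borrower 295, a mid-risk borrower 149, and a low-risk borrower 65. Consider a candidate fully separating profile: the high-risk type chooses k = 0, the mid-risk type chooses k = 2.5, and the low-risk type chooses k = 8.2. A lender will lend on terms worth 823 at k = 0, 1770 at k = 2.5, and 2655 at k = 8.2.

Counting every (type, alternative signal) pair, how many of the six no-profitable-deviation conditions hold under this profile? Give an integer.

Low-risk (own payoff 2655 − 65×8.2 = 2122): to k=0 gives 823 → no gain ✓; to k=2.5 gives 1770 − 65×2.5 = 1607.5 → no gain ✓.
Mid-risk (own payoff 1770 − 149×2.5 = 1397.5): to k=0 gives 823 → no gain ✓; to k=8.2 gives 2655 − 149×8.2 = 1433.2 → profitable ✗.
High-risk (own payoff 823): to k=2.5 gives 1770 − 295×2.5 = 1032.5 → profitable ✗; to k=8.2 gives 2655 − 295×8.2 = 236 → no gain ✓.
4 of the 6 constraints hold; not an equilibrium.

4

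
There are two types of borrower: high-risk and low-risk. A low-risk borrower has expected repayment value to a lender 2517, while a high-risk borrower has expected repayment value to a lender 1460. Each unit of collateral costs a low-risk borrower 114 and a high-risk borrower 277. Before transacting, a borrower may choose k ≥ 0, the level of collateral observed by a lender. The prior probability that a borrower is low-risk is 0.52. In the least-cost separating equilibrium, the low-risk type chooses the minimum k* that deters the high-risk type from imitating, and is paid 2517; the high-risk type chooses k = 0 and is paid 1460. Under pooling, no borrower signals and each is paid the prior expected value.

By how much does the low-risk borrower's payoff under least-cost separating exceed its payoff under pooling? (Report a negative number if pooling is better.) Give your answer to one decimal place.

Least-cost separating signal: k* solves 1460 = 2517 − 277·k*, so k* = (2517 − 1460)/277 ≈ 3.8159.
Low-risk type's separating payoff: 2517 − 114 × k* = 2517 − 114 × (2517 − 1460)/277 = 2517 − 120498/277 ≈ 2081.989.
Pooling payoff: 0.52 × 2517 + 0.48 × 1460 = 2009.64.
Difference: 2081.989 − 2009.64 = 72.349, i.e. 72.3 to one decimal place.
The low-risk type prefers to separate.

72.3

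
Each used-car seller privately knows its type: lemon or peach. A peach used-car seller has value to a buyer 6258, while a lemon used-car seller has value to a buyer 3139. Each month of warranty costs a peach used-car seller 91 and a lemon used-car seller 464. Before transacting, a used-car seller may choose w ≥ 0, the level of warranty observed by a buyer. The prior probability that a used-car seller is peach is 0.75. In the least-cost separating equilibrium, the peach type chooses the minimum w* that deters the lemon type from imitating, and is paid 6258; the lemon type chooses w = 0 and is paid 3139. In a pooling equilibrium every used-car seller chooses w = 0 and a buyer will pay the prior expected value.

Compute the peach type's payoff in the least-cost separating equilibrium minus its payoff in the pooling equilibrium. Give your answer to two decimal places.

Least-cost separating signal: w* solves 3139 = 6258 − 464·w*, so w* = (6258 − 3139)/464 ≈ 6.7220.
Peach type's separating payoff: 6258 − 91 × w* = 6258 − 91 × (6258 − 3139)/464 = 6258 − 283829/464 ≈ 5646.2996.
Pooling payoff: 0.75 × 6258 + 0.25 × 3139 = 5478.25.
Difference: 5646.2996 − 5478.25 = 168.0496, i.e. 168.05 to two decimal places.
The peach type prefers to separate.

168.05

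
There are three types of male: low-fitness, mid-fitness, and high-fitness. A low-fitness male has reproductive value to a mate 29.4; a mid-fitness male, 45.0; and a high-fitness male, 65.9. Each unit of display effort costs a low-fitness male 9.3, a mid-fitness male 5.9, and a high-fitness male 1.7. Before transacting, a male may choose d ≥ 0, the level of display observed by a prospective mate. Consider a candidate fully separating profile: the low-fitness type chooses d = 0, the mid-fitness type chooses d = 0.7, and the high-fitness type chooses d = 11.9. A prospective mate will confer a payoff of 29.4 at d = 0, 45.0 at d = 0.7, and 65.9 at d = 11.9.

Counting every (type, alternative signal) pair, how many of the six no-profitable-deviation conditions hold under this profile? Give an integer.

5

High-fitness (own payoff 65.9 − 1.7×11.9 = 45.67): to d=0 gives 29.4 → no gain ✓; to d=0.7 gives 45.0 − 1.7×0.7 = 43.81 → no gain ✓.
Mid-fitness (own payoff 45.0 − 5.9×0.7 = 40.87): to d=0 gives 29.4 → no gain ✓; to d=11.9 gives 65.9 − 5.9×11.9 = -4.31 → no gain ✓.
Low-fitness (own payoff 29.4): to d=0.7 gives 45.0 − 9.3×0.7 = 38.49 → profitable ✗; to d=11.9 gives 65.9 − 9.3×11.9 = -44.77 → no gain ✓.
5 of the 6 constraints hold; not an equilibrium.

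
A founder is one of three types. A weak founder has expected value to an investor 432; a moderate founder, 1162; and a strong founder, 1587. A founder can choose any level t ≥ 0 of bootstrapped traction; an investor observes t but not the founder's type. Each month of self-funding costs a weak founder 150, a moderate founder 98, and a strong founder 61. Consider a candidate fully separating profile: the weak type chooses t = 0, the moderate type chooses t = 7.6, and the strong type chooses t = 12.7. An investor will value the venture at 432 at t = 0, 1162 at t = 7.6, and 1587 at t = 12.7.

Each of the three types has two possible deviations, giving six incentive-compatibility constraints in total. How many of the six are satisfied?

Weak (own payoff 432): to t=7.6 gives 1162 − 150×7.6 = 22 → no gain ✓; to t=12.7 gives 1587 − 150×12.7 = -318 → no gain ✓.
Moderate (own payoff 1162 − 98×7.6 = 417.2): to t=0 gives 432 → profitable ✗; to t=12.7 gives 1587 − 98×12.7 = 342.4 → no gain ✓.
Strong (own payoff 1587 − 61×12.7 = 812.3): to t=0 gives 432 → no gain ✓; to t=7.6 gives 1162 − 61×7.6 = 698.4 → no gain ✓.
5 of the 6 constraints hold; not an equilibrium.

5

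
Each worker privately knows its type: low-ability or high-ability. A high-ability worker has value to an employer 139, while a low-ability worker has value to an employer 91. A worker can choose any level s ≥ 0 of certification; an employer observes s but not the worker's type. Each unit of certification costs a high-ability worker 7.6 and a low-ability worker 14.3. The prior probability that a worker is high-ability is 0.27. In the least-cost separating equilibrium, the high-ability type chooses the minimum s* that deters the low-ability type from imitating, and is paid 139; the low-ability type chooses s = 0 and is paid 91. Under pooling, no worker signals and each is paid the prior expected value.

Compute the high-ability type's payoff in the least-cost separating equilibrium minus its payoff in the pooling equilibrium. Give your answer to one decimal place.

9.5

Least-cost separating signal: s* solves 91 = 139 − 14.3·s*, so s* = (139 − 91)/14.3 ≈ 3.3566.
High-ability type's separating payoff: 139 − 7.6 × s* = 139 − 7.6 × (139 − 91)/14.3 = 139 − 364.8/14.3 ≈ 113.490.
Pooling payoff: 0.27 × 139 + 0.73 × 91 = 103.96.
Difference: 113.490 − 103.96 = 9.53, i.e. 9.5 to one decimal place.
The high-ability type prefers to separate.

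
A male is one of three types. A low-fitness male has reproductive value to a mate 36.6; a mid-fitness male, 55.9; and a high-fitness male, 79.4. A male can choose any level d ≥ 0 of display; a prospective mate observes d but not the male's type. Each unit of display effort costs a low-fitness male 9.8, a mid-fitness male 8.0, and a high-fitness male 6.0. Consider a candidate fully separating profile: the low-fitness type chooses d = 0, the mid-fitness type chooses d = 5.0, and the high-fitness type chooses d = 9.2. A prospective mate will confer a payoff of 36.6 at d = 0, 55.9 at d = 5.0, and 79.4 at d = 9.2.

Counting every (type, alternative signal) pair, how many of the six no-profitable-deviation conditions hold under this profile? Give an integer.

Low-fitness (own payoff 36.6): to d=5.0 gives 55.9 − 9.8×5.0 = 6.9 → no gain ✓; to d=9.2 gives 79.4 − 9.8×9.2 = -10.76 → no gain ✓.
High-fitness (own payoff 79.4 − 6.0×9.2 = 24.2): to d=0 gives 36.6 → profitable ✗; to d=5.0 gives 55.9 − 6.0×5.0 = 25.9 → profitable ✗.
Mid-fitness (own payoff 55.9 − 8.0×5.0 = 15.9): to d=0 gives 36.6 → profitable ✗; to d=9.2 gives 79.4 − 8.0×9.2 = 5.8 → no gain ✓.
3 of the 6 constraints hold; not an equilibrium.

3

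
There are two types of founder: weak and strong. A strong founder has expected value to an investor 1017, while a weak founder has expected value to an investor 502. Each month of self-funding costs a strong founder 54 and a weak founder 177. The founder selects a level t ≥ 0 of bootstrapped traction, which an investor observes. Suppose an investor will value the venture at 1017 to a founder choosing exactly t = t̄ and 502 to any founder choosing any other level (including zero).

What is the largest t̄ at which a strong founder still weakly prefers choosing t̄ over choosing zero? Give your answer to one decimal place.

Choosing t̄ yields the strong type 1017 − 54·t̄; choosing zero yields 502.
The strong type is indifferent at 1017 − 54·t̄ = 502, i.e. t̄ = (1017 − 502) / 54 ≈ 9.5.
For any t̄ above 9.5 the strong type would rather pool at zero, so separation collapses.

9.5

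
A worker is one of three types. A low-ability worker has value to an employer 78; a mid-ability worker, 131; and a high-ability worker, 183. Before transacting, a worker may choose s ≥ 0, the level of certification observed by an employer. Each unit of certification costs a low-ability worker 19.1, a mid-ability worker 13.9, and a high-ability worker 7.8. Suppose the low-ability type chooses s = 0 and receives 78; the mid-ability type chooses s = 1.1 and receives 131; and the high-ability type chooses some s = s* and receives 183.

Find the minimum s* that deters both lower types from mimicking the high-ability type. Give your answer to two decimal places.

5.50

Low-ability type (on-path payoff 78) won't mimic when 78 ≥ 183 − 19.1·s*, i.e. s* ≥ 5.50.
Mid-ability type (on-path payoff 131 − 13.9×1.1 = 115.71) won't mimic when 115.71 ≥ 183 − 13.9·s*, i.e. s* ≥ 4.84.
Both must hold, so s* = max(5.50, 4.84) = 5.50. The low-ability type's constraint binds.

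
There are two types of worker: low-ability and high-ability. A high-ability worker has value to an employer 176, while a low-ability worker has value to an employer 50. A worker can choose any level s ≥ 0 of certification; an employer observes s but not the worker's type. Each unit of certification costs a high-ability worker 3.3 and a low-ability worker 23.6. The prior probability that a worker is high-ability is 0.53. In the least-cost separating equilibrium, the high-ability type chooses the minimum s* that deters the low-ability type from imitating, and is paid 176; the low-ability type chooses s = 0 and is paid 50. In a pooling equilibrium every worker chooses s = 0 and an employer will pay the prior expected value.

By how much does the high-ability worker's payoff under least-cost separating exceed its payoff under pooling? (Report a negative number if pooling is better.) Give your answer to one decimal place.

41.6

Least-cost separating signal: s* solves 50 = 176 − 23.6·s*, so s* = (176 − 50)/23.6 ≈ 5.3390.
High-ability type's separating payoff: 176 − 3.3 × s* = 176 − 3.3 × (176 − 50)/23.6 = 176 − 415.8/23.6 ≈ 158.381.
Pooling payoff: 0.53 × 176 + 0.47 × 50 = 116.78.
Difference: 158.381 − 116.78 = 41.601, i.e. 41.6 to one decimal place.
The high-ability type prefers to separate.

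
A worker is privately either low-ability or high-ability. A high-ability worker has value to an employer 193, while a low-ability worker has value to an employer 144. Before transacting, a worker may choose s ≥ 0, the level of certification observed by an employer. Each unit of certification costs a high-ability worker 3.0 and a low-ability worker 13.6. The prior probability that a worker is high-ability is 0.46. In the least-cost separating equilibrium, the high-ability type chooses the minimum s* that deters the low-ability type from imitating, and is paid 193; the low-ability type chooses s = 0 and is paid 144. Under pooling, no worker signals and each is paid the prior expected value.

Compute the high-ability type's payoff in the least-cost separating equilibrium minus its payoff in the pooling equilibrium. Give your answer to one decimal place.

15.7

Least-cost separating signal: s* solves 144 = 193 − 13.6·s*, so s* = (193 − 144)/13.6 ≈ 3.6029.
High-ability type's separating payoff: 193 − 3.0 × s* = 193 − 3.0 × (193 − 144)/13.6 = 193 − 147/13.6 ≈ 182.191.
Pooling payoff: 0.46 × 193 + 0.54 × 144 = 166.54.
Difference: 182.191 − 166.54 = 15.651, i.e. 15.7 to one decimal place.
The high-ability type prefers to separate.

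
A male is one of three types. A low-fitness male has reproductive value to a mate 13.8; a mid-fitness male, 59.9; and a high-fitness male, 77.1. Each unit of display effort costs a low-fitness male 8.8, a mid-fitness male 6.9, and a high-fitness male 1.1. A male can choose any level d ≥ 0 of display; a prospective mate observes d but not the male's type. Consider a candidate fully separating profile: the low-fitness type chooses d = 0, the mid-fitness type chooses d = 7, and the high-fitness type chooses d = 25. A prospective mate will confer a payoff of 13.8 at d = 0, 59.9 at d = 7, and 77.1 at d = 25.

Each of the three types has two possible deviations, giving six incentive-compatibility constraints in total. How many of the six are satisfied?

High-fitness (own payoff 77.1 − 1.1×25 = 49.6): to d=0 gives 13.8 → no gain ✓; to d=7 gives 59.9 − 1.1×7 = 52.2 → profitable ✗.
Low-fitness (own payoff 13.8): to d=7 gives 59.9 − 8.8×7 = -1.7 → no gain ✓; to d=25 gives 77.1 − 8.8×25 = -142.9 → no gain ✓.
Mid-fitness (own payoff 59.9 − 6.9×7 = 11.6): to d=0 gives 13.8 → profitable ✗; to d=25 gives 77.1 − 6.9×25 = -95.4 → no gain ✓.
4 of the 6 constraints hold; not an equilibrium.

4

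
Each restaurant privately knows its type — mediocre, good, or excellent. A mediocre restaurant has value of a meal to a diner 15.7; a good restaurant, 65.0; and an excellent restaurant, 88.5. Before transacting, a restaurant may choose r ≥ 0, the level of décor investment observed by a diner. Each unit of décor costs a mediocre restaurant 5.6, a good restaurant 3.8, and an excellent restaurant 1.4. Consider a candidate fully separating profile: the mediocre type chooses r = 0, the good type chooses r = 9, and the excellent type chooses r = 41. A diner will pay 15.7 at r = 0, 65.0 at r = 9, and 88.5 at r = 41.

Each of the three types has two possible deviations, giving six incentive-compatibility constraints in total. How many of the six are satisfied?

Excellent (own payoff 88.5 − 1.4×41 = 31.1): to r=0 gives 15.7 → no gain ✓; to r=9 gives 65.0 − 1.4×9 = 52.4 → profitable ✗.
Good (own payoff 65.0 − 3.8×9 = 30.8): to r=0 gives 15.7 → no gain ✓; to r=41 gives 88.5 − 3.8×41 = -67.3 → no gain ✓.
Mediocre (own payoff 15.7): to r=9 gives 65.0 − 5.6×9 = 14.6 → no gain ✓; to r=41 gives 88.5 − 5.6×41 = -141.1 → no gain ✓.
5 of the 6 constraints hold; not an equilibrium.

5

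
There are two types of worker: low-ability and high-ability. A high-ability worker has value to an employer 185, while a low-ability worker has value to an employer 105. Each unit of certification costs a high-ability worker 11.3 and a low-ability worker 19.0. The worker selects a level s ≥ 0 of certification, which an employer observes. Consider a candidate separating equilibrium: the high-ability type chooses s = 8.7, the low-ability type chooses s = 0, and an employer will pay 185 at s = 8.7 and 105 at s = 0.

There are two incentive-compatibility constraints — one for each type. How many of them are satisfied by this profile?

Low-ability type: stay at 0 → 105; mimic → 185 − 19.0 × 8.7 = 19.7. IC holds (105 ≥ 19.7).
High-ability type: signal → 185 − 11.3 × 8.7 = 86.69; deviate to 0 → 105. IC fails (86.69 < 105).
1 of 2 constraints hold, so this profile is not an equilibrium.

1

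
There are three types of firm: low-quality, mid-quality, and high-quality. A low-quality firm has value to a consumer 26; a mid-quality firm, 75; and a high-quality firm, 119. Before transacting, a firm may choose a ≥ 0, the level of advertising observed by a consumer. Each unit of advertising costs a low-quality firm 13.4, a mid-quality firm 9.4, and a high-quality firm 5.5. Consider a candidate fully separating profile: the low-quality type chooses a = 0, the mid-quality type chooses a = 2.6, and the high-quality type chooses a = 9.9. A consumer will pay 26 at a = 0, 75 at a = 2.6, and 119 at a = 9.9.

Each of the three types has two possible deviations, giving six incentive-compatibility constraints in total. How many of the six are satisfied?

5

High-quality (own payoff 119 − 5.5×9.9 = 64.55): to a=0 gives 26 → no gain ✓; to a=2.6 gives 75 − 5.5×2.6 = 60.7 → no gain ✓.
Mid-quality (own payoff 75 − 9.4×2.6 = 50.56): to a=0 gives 26 → no gain ✓; to a=9.9 gives 119 − 9.4×9.9 = 25.94 → no gain ✓.
Low-quality (own payoff 26): to a=2.6 gives 75 − 13.4×2.6 = 40.16 → profitable ✗; to a=9.9 gives 119 − 13.4×9.9 = -13.66 → no gain ✓.
5 of the 6 constraints hold; not an equilibrium.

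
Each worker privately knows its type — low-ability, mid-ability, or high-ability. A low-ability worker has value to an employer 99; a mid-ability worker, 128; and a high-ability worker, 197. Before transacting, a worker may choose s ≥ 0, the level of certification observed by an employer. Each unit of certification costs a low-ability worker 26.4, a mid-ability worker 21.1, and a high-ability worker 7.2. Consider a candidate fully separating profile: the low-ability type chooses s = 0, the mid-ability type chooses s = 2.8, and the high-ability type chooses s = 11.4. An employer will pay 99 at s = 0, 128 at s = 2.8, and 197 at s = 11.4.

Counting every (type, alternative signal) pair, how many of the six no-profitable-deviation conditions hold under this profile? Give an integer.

5

High-ability (own payoff 197 − 7.2×11.4 = 114.92): to s=0 gives 99 → no gain ✓; to s=2.8 gives 128 − 7.2×2.8 = 107.84 → no gain ✓.
Mid-ability (own payoff 128 − 21.1×2.8 = 68.92): to s=0 gives 99 → profitable ✗; to s=11.4 gives 197 − 21.1×11.4 = -43.54 → no gain ✓.
Low-ability (own payoff 99): to s=2.8 gives 128 − 26.4×2.8 = 54.08 → no gain ✓; to s=11.4 gives 197 − 26.4×11.4 = -103.96 → no gain ✓.
5 of the 6 constraints hold; not an equilibrium.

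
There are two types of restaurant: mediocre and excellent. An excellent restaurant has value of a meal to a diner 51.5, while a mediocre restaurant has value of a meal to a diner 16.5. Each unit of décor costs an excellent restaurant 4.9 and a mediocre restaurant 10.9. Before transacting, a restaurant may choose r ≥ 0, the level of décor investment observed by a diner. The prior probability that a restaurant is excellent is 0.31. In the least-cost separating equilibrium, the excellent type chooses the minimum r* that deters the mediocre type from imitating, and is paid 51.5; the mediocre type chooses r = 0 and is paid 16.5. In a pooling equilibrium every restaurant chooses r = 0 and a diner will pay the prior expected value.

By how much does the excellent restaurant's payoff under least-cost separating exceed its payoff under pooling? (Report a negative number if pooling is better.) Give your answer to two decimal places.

8.42

Least-cost separating signal: r* solves 16.5 = 51.5 − 10.9·r*, so r* = (51.5 − 16.5)/10.9 ≈ 3.2110.
Excellent type's separating payoff: 51.5 − 4.9 × r* = 51.5 − 4.9 × (51.5 − 16.5)/10.9 = 51.5 − 171.5/10.9 ≈ 35.7661.
Pooling payoff: 0.31 × 51.5 + 0.69 × 16.5 = 27.35.
Difference: 35.7661 − 27.35 = 8.4161, i.e. 8.42 to two decimal places.
The excellent type prefers to separate.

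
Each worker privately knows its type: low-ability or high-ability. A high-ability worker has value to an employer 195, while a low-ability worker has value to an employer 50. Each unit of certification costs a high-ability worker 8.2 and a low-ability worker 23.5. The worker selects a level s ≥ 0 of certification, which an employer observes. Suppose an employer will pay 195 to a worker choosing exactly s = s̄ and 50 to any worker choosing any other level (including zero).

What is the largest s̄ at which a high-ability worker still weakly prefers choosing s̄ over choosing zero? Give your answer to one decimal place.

17.7

Choosing s̄ yields the high-ability type 195 − 8.2·s̄; choosing zero yields 50.
The high-ability type is indifferent at 195 − 8.2·s̄ = 50, i.e. s̄ = (195 − 50) / 8.2 ≈ 17.7.
For any s̄ above 17.7 the high-ability type would rather pool at zero, so separation collapses.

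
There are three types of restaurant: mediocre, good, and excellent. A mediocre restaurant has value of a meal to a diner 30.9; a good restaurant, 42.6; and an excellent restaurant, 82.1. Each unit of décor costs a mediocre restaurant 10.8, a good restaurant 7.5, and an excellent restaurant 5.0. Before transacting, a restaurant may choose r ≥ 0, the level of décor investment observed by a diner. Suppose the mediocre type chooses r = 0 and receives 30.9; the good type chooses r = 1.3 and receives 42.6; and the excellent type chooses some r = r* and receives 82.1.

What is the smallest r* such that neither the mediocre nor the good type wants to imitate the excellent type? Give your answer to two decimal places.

6.57

Good type (on-path payoff 42.6 − 7.5×1.3 = 32.85) won't mimic when 32.85 ≥ 82.1 − 7.5·r*, i.e. r* ≥ 6.57.
Mediocre type (on-path payoff 30.9) won't mimic when 30.9 ≥ 82.1 − 10.8·r*, i.e. r* ≥ 4.74.
Both must hold, so r* = max(4.74, 6.57) = 6.57. The good type's constraint binds.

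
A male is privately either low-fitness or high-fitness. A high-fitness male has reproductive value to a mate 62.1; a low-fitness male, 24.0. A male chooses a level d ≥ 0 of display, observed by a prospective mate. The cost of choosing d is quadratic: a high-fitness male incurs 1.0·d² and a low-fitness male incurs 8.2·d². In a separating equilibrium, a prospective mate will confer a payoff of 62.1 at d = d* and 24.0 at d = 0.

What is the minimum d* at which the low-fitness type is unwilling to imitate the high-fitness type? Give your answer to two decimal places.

2.16

The low-fitness type at d = 0 receives 24.0; imitating at d* yields 62.1 − 8.2·d*².
Indifference: 24.0 = 62.1 − 8.2·d*², so d*² = (62.1 − 24.0) / 8.2 ≈ 4.6463.
d* = √4.6463 ≈ 2.16.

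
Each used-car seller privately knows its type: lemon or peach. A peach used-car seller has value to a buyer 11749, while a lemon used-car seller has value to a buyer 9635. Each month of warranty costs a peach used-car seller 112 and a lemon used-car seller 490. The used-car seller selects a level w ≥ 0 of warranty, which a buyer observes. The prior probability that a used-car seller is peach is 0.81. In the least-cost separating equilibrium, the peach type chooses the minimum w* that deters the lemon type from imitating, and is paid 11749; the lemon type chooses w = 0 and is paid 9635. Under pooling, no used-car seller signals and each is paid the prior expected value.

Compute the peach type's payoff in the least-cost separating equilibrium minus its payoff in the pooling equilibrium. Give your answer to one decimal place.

Least-cost separating signal: w* solves 9635 = 11749 − 490·w*, so w* = (11749 − 9635)/490 ≈ 4.3143.
Peach type's separating payoff: 11749 − 112 × w* = 11749 − 112 × (11749 − 9635)/490 = 11749 − 236768/490 = 11265.8.
Pooling payoff: 0.81 × 11749 + 0.19 × 9635 = 11347.34.
Difference: 11265.8 − 11347.34 = -81.54, i.e. -81.5 to one decimal place.
The peach type would prefer the pooling outcome.

-81.5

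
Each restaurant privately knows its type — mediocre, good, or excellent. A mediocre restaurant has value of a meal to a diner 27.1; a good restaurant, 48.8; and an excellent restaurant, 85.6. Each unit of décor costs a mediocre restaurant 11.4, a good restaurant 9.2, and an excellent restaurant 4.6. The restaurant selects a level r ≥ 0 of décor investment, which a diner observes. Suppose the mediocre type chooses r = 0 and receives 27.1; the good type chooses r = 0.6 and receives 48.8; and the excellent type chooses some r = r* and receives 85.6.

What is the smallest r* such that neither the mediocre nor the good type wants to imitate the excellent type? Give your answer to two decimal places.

5.13

Good type (on-path payoff 48.8 − 9.2×0.6 = 43.28) won't mimic when 43.28 ≥ 85.6 − 9.2·r*, i.e. r* ≥ 4.60.
Mediocre type (on-path payoff 27.1) won't mimic when 27.1 ≥ 85.6 − 11.4·r*, i.e. r* ≥ 5.13.
Both must hold, so r* = max(5.13, 4.60) = 5.13. The mediocre type's constraint binds.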